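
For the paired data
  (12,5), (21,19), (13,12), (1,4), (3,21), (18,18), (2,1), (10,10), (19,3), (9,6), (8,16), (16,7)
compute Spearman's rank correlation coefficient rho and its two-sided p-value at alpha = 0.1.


Step 1: Rank x and y separately (midranks; no ties here).
rank(x): 12->7, 21->12, 13->8, 1->1, 3->3, 18->10, 2->2, 10->6, 19->11, 9->5, 8->4, 16->9
rank(y): 5->4, 19->11, 12->8, 4->3, 21->12, 18->10, 1->1, 10->7, 3->2, 6->5, 16->9, 7->6
Step 2: d_i = R_x(i) - R_y(i); compute d_i^2.
  (7-4)^2=9, (12-11)^2=1, (8-8)^2=0, (1-3)^2=4, (3-12)^2=81, (10-10)^2=0, (2-1)^2=1, (6-7)^2=1, (11-2)^2=81, (5-5)^2=0, (4-9)^2=25, (9-6)^2=9
sum(d^2) = 212.
Step 3: rho = 1 - 6*212 / (12*(12^2 - 1)) = 1 - 1272/1716 = 0.258741.
Step 4: Under H0, t = rho * sqrt((n-2)/(1-rho^2)) = 0.8471 ~ t(10).
Step 5: Two-sided p-value from the t-distribution with 10 df = 0.416775.
Step 6: alpha = 0.1. fail to reject H0.

rho = 0.2587, p = 0.416775, fail to reject H0 at alpha = 0.1.


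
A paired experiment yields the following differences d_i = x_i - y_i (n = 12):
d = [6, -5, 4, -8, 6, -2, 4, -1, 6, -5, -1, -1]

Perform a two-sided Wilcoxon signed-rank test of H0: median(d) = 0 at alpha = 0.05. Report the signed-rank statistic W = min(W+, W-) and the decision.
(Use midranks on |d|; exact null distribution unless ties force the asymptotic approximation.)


Step 1: Drop any zero differences (none here) and take |d_i|.
|d| = [6, 5, 4, 8, 6, 2, 4, 1, 6, 5, 1, 1]
Step 2: Midrank |d_i| (ties get averaged ranks).
ranks: |6|->10, |5|->7.5, |4|->5.5, |8|->12, |6|->10, |2|->4, |4|->5.5, |1|->2, |6|->10, |5|->7.5, |1|->2, |1|->2
Step 3: Attach original signs; sum ranks with positive sign and with negative sign.
W+ = 10 + 5.5 + 10 + 5.5 + 10 = 41
W- = 7.5 + 12 + 4 + 2 + 7.5 + 2 + 2 = 37
(Check: W+ + W- = 78 should equal n(n+1)/2 = 78.)
Step 4: Test statistic W = min(W+, W-) = 37.
Step 5: Ties in |d|, so use the tie-corrected normal approximation.
        E[W] = n(n+1)/4 = 12*13/4 = 39.
        Tie groups: |d|=1 (t=3), |d|=4 (t=2), |d|=5 (t=2), |d|=6 (t=3); sum(t^3 - t) = 60.
        Var[W] = n(n+1)(2n+1)/24 - sum(t^3-t)/48 = 3900/24 - 60/48 = 161.25.
        z = (W - E[W]) / sqrt(Var[W]) = (37 - 39) / 12.6984 = -0.1575.
        Two-sided p = 2*Phi(z) = 0.874851.
Step 6: alpha = 0.05. fail to reject H0.

W+ = 41, W- = 37, W = min = 37, p = 0.874851, fail to reject H0.


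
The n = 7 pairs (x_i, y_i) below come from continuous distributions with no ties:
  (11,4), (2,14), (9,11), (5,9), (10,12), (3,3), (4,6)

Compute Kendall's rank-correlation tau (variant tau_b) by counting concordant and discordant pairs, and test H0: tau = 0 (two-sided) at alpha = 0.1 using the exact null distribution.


Step 1: Enumerate the 21 unordered pairs (i,j) with i<j and classify each by sign(x_j-x_i) * sign(y_j-y_i).
  (1,2):dx=-9,dy=+10->D; (1,3):dx=-2,dy=+7->D; (1,4):dx=-6,dy=+5->D; (1,5):dx=-1,dy=+8->D
  (1,6):dx=-8,dy=-1->C; (1,7):dx=-7,dy=+2->D; (2,3):dx=+7,dy=-3->D; (2,4):dx=+3,dy=-5->D
  (2,5):dx=+8,dy=-2->D; (2,6):dx=+1,dy=-11->D; (2,7):dx=+2,dy=-8->D; (3,4):dx=-4,dy=-2->C
  (3,5):dx=+1,dy=+1->C; (3,6):dx=-6,dy=-8->C; (3,7):dx=-5,dy=-5->C; (4,5):dx=+5,dy=+3->C
  (4,6):dx=-2,dy=-6->C; (4,7):dx=-1,dy=-3->C; (5,6):dx=-7,dy=-9->C; (5,7):dx=-6,dy=-6->C
  (6,7):dx=+1,dy=+3->C
Step 2: C = 11, D = 10, total pairs = 21.
Step 3: tau = (C - D)/(n(n-1)/2) = (11 - 10)/21 = 0.047619.
Step 4: Exact two-sided p-value (enumerate n! = 5040 permutations of y under H0): p = 1.000000.
Step 5: alpha = 0.1. fail to reject H0.

tau_b = 0.0476 (C=11, D=10), p = 1.000000, fail to reject H0.


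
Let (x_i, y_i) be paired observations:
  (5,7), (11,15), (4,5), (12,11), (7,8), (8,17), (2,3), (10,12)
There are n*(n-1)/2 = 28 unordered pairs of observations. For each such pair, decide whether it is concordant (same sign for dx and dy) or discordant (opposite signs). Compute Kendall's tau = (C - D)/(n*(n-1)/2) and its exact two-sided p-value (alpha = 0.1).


Step 1: Enumerate the 28 unordered pairs (i,j) with i<j and classify each by sign(x_j-x_i) * sign(y_j-y_i).
  (1,2):dx=+6,dy=+8->C; (1,3):dx=-1,dy=-2->C; (1,4):dx=+7,dy=+4->C; (1,5):dx=+2,dy=+1->C
  (1,6):dx=+3,dy=+10->C; (1,7):dx=-3,dy=-4->C; (1,8):dx=+5,dy=+5->C; (2,3):dx=-7,dy=-10->C
  (2,4):dx=+1,dy=-4->D; (2,5):dx=-4,dy=-7->C; (2,6):dx=-3,dy=+2->D; (2,7):dx=-9,dy=-12->C
  (2,8):dx=-1,dy=-3->C; (3,4):dx=+8,dy=+6->C; (3,5):dx=+3,dy=+3->C; (3,6):dx=+4,dy=+12->C
  (3,7):dx=-2,dy=-2->C; (3,8):dx=+6,dy=+7->C; (4,5):dx=-5,dy=-3->C; (4,6):dx=-4,dy=+6->D
  (4,7):dx=-10,dy=-8->C; (4,8):dx=-2,dy=+1->D; (5,6):dx=+1,dy=+9->C; (5,7):dx=-5,dy=-5->C
  (5,8):dx=+3,dy=+4->C; (6,7):dx=-6,dy=-14->C; (6,8):dx=+2,dy=-5->D; (7,8):dx=+8,dy=+9->C
Step 2: C = 23, D = 5, total pairs = 28.
Step 3: tau = (C - D)/(n(n-1)/2) = (23 - 5)/28 = 0.642857.
Step 4: Exact two-sided p-value (enumerate n! = 40320 permutations of y under H0): p = 0.031151.
Step 5: alpha = 0.1. reject H0.

tau_b = 0.6429 (C=23, D=5), p = 0.031151, reject H0.


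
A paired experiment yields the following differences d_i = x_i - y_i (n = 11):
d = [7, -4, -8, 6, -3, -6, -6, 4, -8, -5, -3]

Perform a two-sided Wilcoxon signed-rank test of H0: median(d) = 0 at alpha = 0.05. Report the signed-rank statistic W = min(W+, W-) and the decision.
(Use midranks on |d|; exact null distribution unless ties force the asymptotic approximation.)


Step 1: Drop any zero differences (none here) and take |d_i|.
|d| = [7, 4, 8, 6, 3, 6, 6, 4, 8, 5, 3]
Step 2: Midrank |d_i| (ties get averaged ranks).
ranks: |7|->9, |4|->3.5, |8|->10.5, |6|->7, |3|->1.5, |6|->7, |6|->7, |4|->3.5, |8|->10.5, |5|->5, |3|->1.5
Step 3: Attach original signs; sum ranks with positive sign and with negative sign.
W+ = 9 + 7 + 3.5 = 19.5
W- = 3.5 + 10.5 + 1.5 + 7 + 7 + 10.5 + 5 + 1.5 = 46.5
(Check: W+ + W- = 66 should equal n(n+1)/2 = 66.)
Step 4: Test statistic W = min(W+, W-) = 19.5.
Step 5: Ties in |d|, so use the tie-corrected normal approximation.
        E[W] = n(n+1)/4 = 11*12/4 = 33.
        Tie groups: |d|=3 (t=2), |d|=4 (t=2), |d|=6 (t=3), |d|=8 (t=2); sum(t^3 - t) = 42.
        Var[W] = n(n+1)(2n+1)/24 - sum(t^3-t)/48 = 3036/24 - 42/48 = 125.625.
        z = (W - E[W]) / sqrt(Var[W]) = (19.5 - 33) / 11.2083 = -1.2045.
        Two-sided p = 2*Phi(z) = 0.228408.
Step 6: alpha = 0.05. fail to reject H0.

W+ = 19.5, W- = 46.5, W = min = 19.5, p = 0.228408, fail to reject H0.


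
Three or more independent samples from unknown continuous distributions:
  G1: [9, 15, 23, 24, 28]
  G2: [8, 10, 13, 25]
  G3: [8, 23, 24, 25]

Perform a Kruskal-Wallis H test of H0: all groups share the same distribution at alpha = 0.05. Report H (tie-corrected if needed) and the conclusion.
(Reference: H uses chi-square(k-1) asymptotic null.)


Step 1: Combine all N = 13 observations and assign midranks.
sorted (value, group, rank): (8,G2,1.5), (8,G3,1.5), (9,G1,3), (10,G2,4), (13,G2,5), (15,G1,6), (23,G1,7.5), (23,G3,7.5), (24,G1,9.5), (24,G3,9.5), (25,G2,11.5), (25,G3,11.5), (28,G1,13)
Step 2: Sum ranks within each group.
R_1 = 39 (n_1 = 5)
R_2 = 22 (n_2 = 4)
R_3 = 30 (n_3 = 4)
Step 3: H = 12/(N(N+1)) * sum(R_i^2/n_i) - 3(N+1)
     = 12/(13*14) * (39^2/5 + 22^2/4 + 30^2/4) - 3*14
     = 0.065934 * 650.2 - 42
     = 0.870330.
Step 4: Ties present; correction factor C = 1 - 24/(13^3 - 13) = 0.989011. Corrected H = 0.870330 / 0.989011 = 0.880000.
Step 5: Under H0, H ~ chi^2(2); p-value = 0.644036.
Step 6: alpha = 0.05. fail to reject H0.

H = 0.8800, df = 2, p = 0.644036, fail to reject H0.


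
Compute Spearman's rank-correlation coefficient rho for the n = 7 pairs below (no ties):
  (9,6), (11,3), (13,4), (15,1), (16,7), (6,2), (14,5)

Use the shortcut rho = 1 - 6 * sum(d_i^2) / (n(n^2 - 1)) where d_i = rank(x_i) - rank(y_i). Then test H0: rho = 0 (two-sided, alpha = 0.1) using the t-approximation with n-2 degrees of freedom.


Step 1: Rank x and y separately (midranks; no ties here).
rank(x): 9->2, 11->3, 13->4, 15->6, 16->7, 6->1, 14->5
rank(y): 6->6, 3->3, 4->4, 1->1, 7->7, 2->2, 5->5
Step 2: d_i = R_x(i) - R_y(i); compute d_i^2.
  (2-6)^2=16, (3-3)^2=0, (4-4)^2=0, (6-1)^2=25, (7-7)^2=0, (1-2)^2=1, (5-5)^2=0
sum(d^2) = 42.
Step 3: rho = 1 - 6*42 / (7*(7^2 - 1)) = 1 - 252/336 = 0.250000.
Step 4: Under H0, t = rho * sqrt((n-2)/(1-rho^2)) = 0.5774 ~ t(5).
Step 5: Two-sided p-value from the t-distribution with 5 df = 0.588724.
Step 6: alpha = 0.1. fail to reject H0.

rho = 0.2500, p = 0.588724, fail to reject H0 at alpha = 0.1.


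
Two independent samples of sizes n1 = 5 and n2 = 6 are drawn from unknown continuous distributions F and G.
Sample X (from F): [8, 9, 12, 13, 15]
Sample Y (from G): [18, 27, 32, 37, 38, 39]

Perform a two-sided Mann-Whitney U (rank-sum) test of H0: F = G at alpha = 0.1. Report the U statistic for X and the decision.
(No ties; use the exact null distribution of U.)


Step 1: Combine and sort all 11 observations; assign midranks.
sorted (value, group): (8,X), (9,X), (12,X), (13,X), (15,X), (18,Y), (27,Y), (32,Y), (37,Y), (38,Y), (39,Y)
ranks: 8->1, 9->2, 12->3, 13->4, 15->5, 18->6, 27->7, 32->8, 37->9, 38->10, 39->11
Step 2: Rank sum for X: R1 = 1 + 2 + 3 + 4 + 5 = 15.
Step 3: U_X = R1 - n1(n1+1)/2 = 15 - 5*6/2 = 15 - 15 = 0.
       U_Y = n1*n2 - U_X = 30 - 0 = 30.
Step 4: No ties, so the exact null distribution of U (based on enumerating the C(11,5) = 462 equally likely rank assignments) gives the two-sided p-value.
Step 5: p-value = 0.004329; compare to alpha = 0.1. reject H0.

U_X = 0, p = 0.004329, reject H0 at alpha = 0.1.


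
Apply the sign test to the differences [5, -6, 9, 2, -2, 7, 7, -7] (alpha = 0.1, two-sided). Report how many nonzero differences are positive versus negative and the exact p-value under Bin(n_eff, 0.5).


Step 1: Discard zero differences. Original n = 8; n_eff = number of nonzero differences = 8.
Nonzero differences (with sign): +5, -6, +9, +2, -2, +7, +7, -7
Step 2: Count signs: positive = 5, negative = 3.
Step 3: Under H0: P(positive) = 0.5, so the number of positives S ~ Bin(8, 0.5).
Step 4: Two-sided exact p-value = sum of Bin(8,0.5) probabilities at or below the observed probability = 0.726562.
Step 5: alpha = 0.1. fail to reject H0.

n_eff = 8, pos = 5, neg = 3, p = 0.726562, fail to reject H0.


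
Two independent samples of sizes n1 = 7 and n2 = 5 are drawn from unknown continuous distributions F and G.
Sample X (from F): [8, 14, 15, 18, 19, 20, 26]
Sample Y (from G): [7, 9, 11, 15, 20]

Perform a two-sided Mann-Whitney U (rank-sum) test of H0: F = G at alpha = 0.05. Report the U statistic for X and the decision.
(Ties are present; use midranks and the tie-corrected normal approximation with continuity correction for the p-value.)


Step 1: Combine and sort all 12 observations; assign midranks.
sorted (value, group): (7,Y), (8,X), (9,Y), (11,Y), (14,X), (15,X), (15,Y), (18,X), (19,X), (20,X), (20,Y), (26,X)
ranks: 7->1, 8->2, 9->3, 11->4, 14->5, 15->6.5, 15->6.5, 18->8, 19->9, 20->10.5, 20->10.5, 26->12
Step 2: Rank sum for X: R1 = 2 + 5 + 6.5 + 8 + 9 + 10.5 + 12 = 53.
Step 3: U_X = R1 - n1(n1+1)/2 = 53 - 7*8/2 = 53 - 28 = 25.
       U_Y = n1*n2 - U_X = 35 - 25 = 10.
Step 4: Ties are present, so use the tie-corrected normal approximation (with continuity correction) for the p-value.
Step 5: p-value = 0.253956; compare to alpha = 0.05. fail to reject H0.

U_X = 25, p = 0.253956, fail to reject H0 at alpha = 0.05.


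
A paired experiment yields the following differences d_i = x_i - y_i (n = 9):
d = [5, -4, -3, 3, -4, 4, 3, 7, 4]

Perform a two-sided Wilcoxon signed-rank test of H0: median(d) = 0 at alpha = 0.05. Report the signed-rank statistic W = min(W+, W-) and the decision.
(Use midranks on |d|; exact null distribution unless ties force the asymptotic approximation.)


Step 1: Drop any zero differences (none here) and take |d_i|.
|d| = [5, 4, 3, 3, 4, 4, 3, 7, 4]
Step 2: Midrank |d_i| (ties get averaged ranks).
ranks: |5|->8, |4|->5.5, |3|->2, |3|->2, |4|->5.5, |4|->5.5, |3|->2, |7|->9, |4|->5.5
Step 3: Attach original signs; sum ranks with positive sign and with negative sign.
W+ = 8 + 2 + 5.5 + 2 + 9 + 5.5 = 32
W- = 5.5 + 2 + 5.5 = 13
(Check: W+ + W- = 45 should equal n(n+1)/2 = 45.)
Step 4: Test statistic W = min(W+, W-) = 13.
Step 5: Ties in |d|, so use the tie-corrected normal approximation.
        E[W] = n(n+1)/4 = 9*10/4 = 22.5.
        Tie groups: |d|=3 (t=3), |d|=4 (t=4); sum(t^3 - t) = 84.
        Var[W] = n(n+1)(2n+1)/24 - sum(t^3-t)/48 = 1710/24 - 84/48 = 69.5.
        z = (W - E[W]) / sqrt(Var[W]) = (13 - 22.5) / 8.3367 = -1.1395.
        Two-sided p = 2*Phi(z) = 0.254476.
Step 6: alpha = 0.05. fail to reject H0.

W+ = 32, W- = 13, W = min = 13, p = 0.254476, fail to reject H0.


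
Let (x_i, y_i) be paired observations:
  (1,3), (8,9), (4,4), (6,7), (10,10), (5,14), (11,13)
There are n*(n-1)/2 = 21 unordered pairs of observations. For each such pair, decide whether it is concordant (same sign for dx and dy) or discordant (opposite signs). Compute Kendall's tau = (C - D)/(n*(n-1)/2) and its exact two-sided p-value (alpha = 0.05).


Step 1: Enumerate the 21 unordered pairs (i,j) with i<j and classify each by sign(x_j-x_i) * sign(y_j-y_i).
  (1,2):dx=+7,dy=+6->C; (1,3):dx=+3,dy=+1->C; (1,4):dx=+5,dy=+4->C; (1,5):dx=+9,dy=+7->C
  (1,6):dx=+4,dy=+11->C; (1,7):dx=+10,dy=+10->C; (2,3):dx=-4,dy=-5->C; (2,4):dx=-2,dy=-2->C
  (2,5):dx=+2,dy=+1->C; (2,6):dx=-3,dy=+5->D; (2,7):dx=+3,dy=+4->C; (3,4):dx=+2,dy=+3->C
  (3,5):dx=+6,dy=+6->C; (3,6):dx=+1,dy=+10->C; (3,7):dx=+7,dy=+9->C; (4,5):dx=+4,dy=+3->C
  (4,6):dx=-1,dy=+7->D; (4,7):dx=+5,dy=+6->C; (5,6):dx=-5,dy=+4->D; (5,7):dx=+1,dy=+3->C
  (6,7):dx=+6,dy=-1->D
Step 2: C = 17, D = 4, total pairs = 21.
Step 3: tau = (C - D)/(n(n-1)/2) = (17 - 4)/21 = 0.619048.
Step 4: Exact two-sided p-value (enumerate n! = 5040 permutations of y under H0): p = 0.069048.
Step 5: alpha = 0.05. fail to reject H0.

tau_b = 0.6190 (C=17, D=4), p = 0.069048, fail to reject H0.


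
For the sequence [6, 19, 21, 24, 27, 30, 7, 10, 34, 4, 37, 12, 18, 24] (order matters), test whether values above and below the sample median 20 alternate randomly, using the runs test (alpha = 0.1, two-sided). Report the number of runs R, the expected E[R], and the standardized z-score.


Step 1: Compute median = 20; label A = above, B = below.
Labels in order: BBAAAABBABABBA  (n_A = 7, n_B = 7)
Step 2: Count runs R = 8.
Step 3: Under H0 (random ordering), E[R] = 2*n_A*n_B/(n_A+n_B) + 1 = 2*7*7/14 + 1 = 8.0000.
        Var[R] = 2*n_A*n_B*(2*n_A*n_B - n_A - n_B) / ((n_A+n_B)^2 * (n_A+n_B-1)) = 8232/2548 = 3.2308.
        SD[R] = 1.7974.
Step 4: R = E[R], so z = 0 with no continuity correction.
Step 5: Two-sided p-value via normal approximation = 2*(1 - Phi(|z|)) = 1.000000.
Step 6: alpha = 0.1. fail to reject H0.

R = 8, z = 0.0000, p = 1.000000, fail to reject H0.


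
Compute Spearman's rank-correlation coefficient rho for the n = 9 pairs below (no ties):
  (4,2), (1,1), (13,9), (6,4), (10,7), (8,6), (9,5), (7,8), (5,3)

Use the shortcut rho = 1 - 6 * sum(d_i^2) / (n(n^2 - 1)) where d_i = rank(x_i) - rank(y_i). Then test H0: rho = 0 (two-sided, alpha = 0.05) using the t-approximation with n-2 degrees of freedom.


Step 1: Rank x and y separately (midranks; no ties here).
rank(x): 4->2, 1->1, 13->9, 6->4, 10->8, 8->6, 9->7, 7->5, 5->3
rank(y): 2->2, 1->1, 9->9, 4->4, 7->7, 6->6, 5->5, 8->8, 3->3
Step 2: d_i = R_x(i) - R_y(i); compute d_i^2.
  (2-2)^2=0, (1-1)^2=0, (9-9)^2=0, (4-4)^2=0, (8-7)^2=1, (6-6)^2=0, (7-5)^2=4, (5-8)^2=9, (3-3)^2=0
sum(d^2) = 14.
Step 3: rho = 1 - 6*14 / (9*(9^2 - 1)) = 1 - 84/720 = 0.883333.
Step 4: Under H0, t = rho * sqrt((n-2)/(1-rho^2)) = 4.9858 ~ t(7).
Step 5: Two-sided p-value from the t-distribution with 7 df = 0.001591.
Step 6: alpha = 0.05. reject H0.

rho = 0.8833, p = 0.001591, reject H0 at alpha = 0.05.


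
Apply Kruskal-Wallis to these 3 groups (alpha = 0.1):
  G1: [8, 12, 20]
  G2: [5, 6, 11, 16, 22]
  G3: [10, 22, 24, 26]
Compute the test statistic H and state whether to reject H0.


Step 1: Combine all N = 12 observations and assign midranks.
sorted (value, group, rank): (5,G2,1), (6,G2,2), (8,G1,3), (10,G3,4), (11,G2,5), (12,G1,6), (16,G2,7), (20,G1,8), (22,G2,9.5), (22,G3,9.5), (24,G3,11), (26,G3,12)
Step 2: Sum ranks within each group.
R_1 = 17 (n_1 = 3)
R_2 = 24.5 (n_2 = 5)
R_3 = 36.5 (n_3 = 4)
Step 3: H = 12/(N(N+1)) * sum(R_i^2/n_i) - 3(N+1)
     = 12/(12*13) * (17^2/3 + 24.5^2/5 + 36.5^2/4) - 3*13
     = 0.076923 * 549.446 - 39
     = 3.265064.
Step 4: Ties present; correction factor C = 1 - 6/(12^3 - 12) = 0.996503. Corrected H = 3.265064 / 0.996503 = 3.276520.
Step 5: Under H0, H ~ chi^2(2); p-value = 0.194318.
Step 6: alpha = 0.1. fail to reject H0.

H = 3.2765, df = 2, p = 0.194318, fail to reject H0.


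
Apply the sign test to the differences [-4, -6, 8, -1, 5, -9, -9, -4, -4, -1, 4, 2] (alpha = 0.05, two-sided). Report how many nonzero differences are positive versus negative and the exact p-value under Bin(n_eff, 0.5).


Step 1: Discard zero differences. Original n = 12; n_eff = number of nonzero differences = 12.
Nonzero differences (with sign): -4, -6, +8, -1, +5, -9, -9, -4, -4, -1, +4, +2
Step 2: Count signs: positive = 4, negative = 8.
Step 3: Under H0: P(positive) = 0.5, so the number of positives S ~ Bin(12, 0.5).
Step 4: Two-sided exact p-value = sum of Bin(12,0.5) probabilities at or below the observed probability = 0.387695.
Step 5: alpha = 0.05. fail to reject H0.

n_eff = 12, pos = 4, neg = 8, p = 0.387695, fail to reject H0.


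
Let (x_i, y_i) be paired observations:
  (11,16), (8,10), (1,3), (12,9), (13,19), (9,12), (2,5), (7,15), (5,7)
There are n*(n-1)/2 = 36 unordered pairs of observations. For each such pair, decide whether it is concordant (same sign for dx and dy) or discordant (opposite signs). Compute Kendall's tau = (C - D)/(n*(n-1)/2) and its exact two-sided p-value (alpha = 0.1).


Step 1: Enumerate the 36 unordered pairs (i,j) with i<j and classify each by sign(x_j-x_i) * sign(y_j-y_i).
  (1,2):dx=-3,dy=-6->C; (1,3):dx=-10,dy=-13->C; (1,4):dx=+1,dy=-7->D; (1,5):dx=+2,dy=+3->C
  (1,6):dx=-2,dy=-4->C; (1,7):dx=-9,dy=-11->C; (1,8):dx=-4,dy=-1->C; (1,9):dx=-6,dy=-9->C
  (2,3):dx=-7,dy=-7->C; (2,4):dx=+4,dy=-1->D; (2,5):dx=+5,dy=+9->C; (2,6):dx=+1,dy=+2->C
  (2,7):dx=-6,dy=-5->C; (2,8):dx=-1,dy=+5->D; (2,9):dx=-3,dy=-3->C; (3,4):dx=+11,dy=+6->C
  (3,5):dx=+12,dy=+16->C; (3,6):dx=+8,dy=+9->C; (3,7):dx=+1,dy=+2->C; (3,8):dx=+6,dy=+12->C
  (3,9):dx=+4,dy=+4->C; (4,5):dx=+1,dy=+10->C; (4,6):dx=-3,dy=+3->D; (4,7):dx=-10,dy=-4->C
  (4,8):dx=-5,dy=+6->D; (4,9):dx=-7,dy=-2->C; (5,6):dx=-4,dy=-7->C; (5,7):dx=-11,dy=-14->C
  (5,8):dx=-6,dy=-4->C; (5,9):dx=-8,dy=-12->C; (6,7):dx=-7,dy=-7->C; (6,8):dx=-2,dy=+3->D
  (6,9):dx=-4,dy=-5->C; (7,8):dx=+5,dy=+10->C; (7,9):dx=+3,dy=+2->C; (8,9):dx=-2,dy=-8->C
Step 2: C = 30, D = 6, total pairs = 36.
Step 3: tau = (C - D)/(n(n-1)/2) = (30 - 6)/36 = 0.666667.
Step 4: Exact two-sided p-value (enumerate n! = 362880 permutations of y under H0): p = 0.012665.
Step 5: alpha = 0.1. reject H0.

tau_b = 0.6667 (C=30, D=6), p = 0.012665, reject H0.


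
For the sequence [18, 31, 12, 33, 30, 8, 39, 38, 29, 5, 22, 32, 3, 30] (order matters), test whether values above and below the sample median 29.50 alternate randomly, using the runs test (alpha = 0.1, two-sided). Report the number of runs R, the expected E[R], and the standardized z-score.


Step 1: Compute median = 29.50; label A = above, B = below.
Labels in order: BABAABAABBBABA  (n_A = 7, n_B = 7)
Step 2: Count runs R = 10.
Step 3: Under H0 (random ordering), E[R] = 2*n_A*n_B/(n_A+n_B) + 1 = 2*7*7/14 + 1 = 8.0000.
        Var[R] = 2*n_A*n_B*(2*n_A*n_B - n_A - n_B) / ((n_A+n_B)^2 * (n_A+n_B-1)) = 8232/2548 = 3.2308.
        SD[R] = 1.7974.
Step 4: Continuity-corrected z = (R - 0.5 - E[R]) / SD[R] = (10 - 0.5 - 8.0000) / 1.7974 = 0.8345.
Step 5: Two-sided p-value via normal approximation = 2*(1 - Phi(|z|)) = 0.403986.
Step 6: alpha = 0.1. fail to reject H0.

R = 10, z = 0.8345, p = 0.403986, fail to reject H0.


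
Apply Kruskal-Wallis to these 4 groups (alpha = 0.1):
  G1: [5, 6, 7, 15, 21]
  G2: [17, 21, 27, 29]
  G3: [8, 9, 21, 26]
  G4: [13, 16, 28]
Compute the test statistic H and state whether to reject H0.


Step 1: Combine all N = 16 observations and assign midranks.
sorted (value, group, rank): (5,G1,1), (6,G1,2), (7,G1,3), (8,G3,4), (9,G3,5), (13,G4,6), (15,G1,7), (16,G4,8), (17,G2,9), (21,G1,11), (21,G2,11), (21,G3,11), (26,G3,13), (27,G2,14), (28,G4,15), (29,G2,16)
Step 2: Sum ranks within each group.
R_1 = 24 (n_1 = 5)
R_2 = 50 (n_2 = 4)
R_3 = 33 (n_3 = 4)
R_4 = 29 (n_4 = 3)
Step 3: H = 12/(N(N+1)) * sum(R_i^2/n_i) - 3(N+1)
     = 12/(16*17) * (24^2/5 + 50^2/4 + 33^2/4 + 29^2/3) - 3*17
     = 0.044118 * 1292.78 - 51
     = 6.034559.
Step 4: Ties present; correction factor C = 1 - 24/(16^3 - 16) = 0.994118. Corrected H = 6.034559 / 0.994118 = 6.070266.
Step 5: Under H0, H ~ chi^2(3); p-value = 0.108241.
Step 6: alpha = 0.1. fail to reject H0.

H = 6.0703, df = 3, p = 0.108241, fail to reject H0.


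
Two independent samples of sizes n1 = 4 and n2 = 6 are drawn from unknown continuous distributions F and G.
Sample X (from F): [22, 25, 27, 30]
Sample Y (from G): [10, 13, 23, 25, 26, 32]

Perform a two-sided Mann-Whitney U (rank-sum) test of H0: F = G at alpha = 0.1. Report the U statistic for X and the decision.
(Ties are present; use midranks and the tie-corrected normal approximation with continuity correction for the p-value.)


Step 1: Combine and sort all 10 observations; assign midranks.
sorted (value, group): (10,Y), (13,Y), (22,X), (23,Y), (25,X), (25,Y), (26,Y), (27,X), (30,X), (32,Y)
ranks: 10->1, 13->2, 22->3, 23->4, 25->5.5, 25->5.5, 26->7, 27->8, 30->9, 32->10
Step 2: Rank sum for X: R1 = 3 + 5.5 + 8 + 9 = 25.5.
Step 3: U_X = R1 - n1(n1+1)/2 = 25.5 - 4*5/2 = 25.5 - 10 = 15.5.
       U_Y = n1*n2 - U_X = 24 - 15.5 = 8.5.
Step 4: Ties are present, so use the tie-corrected normal approximation (with continuity correction) for the p-value.
Step 5: p-value = 0.521166; compare to alpha = 0.1. fail to reject H0.

U_X = 15.5, p = 0.521166, fail to reject H0 at alpha = 0.1.


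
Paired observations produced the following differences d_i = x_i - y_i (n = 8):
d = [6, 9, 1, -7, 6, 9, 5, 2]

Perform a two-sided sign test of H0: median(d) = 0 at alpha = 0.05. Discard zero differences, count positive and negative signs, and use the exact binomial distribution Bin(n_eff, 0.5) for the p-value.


Step 1: Discard zero differences. Original n = 8; n_eff = number of nonzero differences = 8.
Nonzero differences (with sign): +6, +9, +1, -7, +6, +9, +5, +2
Step 2: Count signs: positive = 7, negative = 1.
Step 3: Under H0: P(positive) = 0.5, so the number of positives S ~ Bin(8, 0.5).
Step 4: Two-sided exact p-value = sum of Bin(8,0.5) probabilities at or below the observed probability = 0.070312.
Step 5: alpha = 0.05. fail to reject H0.

n_eff = 8, pos = 7, neg = 1, p = 0.070312, fail to reject H0.


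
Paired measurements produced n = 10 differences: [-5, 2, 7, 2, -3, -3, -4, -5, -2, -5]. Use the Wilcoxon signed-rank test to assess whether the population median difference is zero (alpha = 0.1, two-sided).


Step 1: Drop any zero differences (none here) and take |d_i|.
|d| = [5, 2, 7, 2, 3, 3, 4, 5, 2, 5]
Step 2: Midrank |d_i| (ties get averaged ranks).
ranks: |5|->8, |2|->2, |7|->10, |2|->2, |3|->4.5, |3|->4.5, |4|->6, |5|->8, |2|->2, |5|->8
Step 3: Attach original signs; sum ranks with positive sign and with negative sign.
W+ = 2 + 10 + 2 = 14
W- = 8 + 4.5 + 4.5 + 6 + 8 + 2 + 8 = 41
(Check: W+ + W- = 55 should equal n(n+1)/2 = 55.)
Step 4: Test statistic W = min(W+, W-) = 14.
Step 5: Ties in |d|, so use the tie-corrected normal approximation.
        E[W] = n(n+1)/4 = 10*11/4 = 27.5.
        Tie groups: |d|=2 (t=3), |d|=3 (t=2), |d|=5 (t=3); sum(t^3 - t) = 54.
        Var[W] = n(n+1)(2n+1)/24 - sum(t^3-t)/48 = 2310/24 - 54/48 = 95.125.
        z = (W - E[W]) / sqrt(Var[W]) = (14 - 27.5) / 9.7532 = -1.3842.
        Two-sided p = 2*Phi(z) = 0.166309.
Step 6: alpha = 0.1. fail to reject H0.

W+ = 14, W- = 41, W = min = 14, p = 0.166309, fail to reject H0.


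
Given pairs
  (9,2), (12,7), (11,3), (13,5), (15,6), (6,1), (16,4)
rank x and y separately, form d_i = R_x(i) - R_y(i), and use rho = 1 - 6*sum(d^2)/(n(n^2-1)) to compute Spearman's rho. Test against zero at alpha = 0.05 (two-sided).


Step 1: Rank x and y separately (midranks; no ties here).
rank(x): 9->2, 12->4, 11->3, 13->5, 15->6, 6->1, 16->7
rank(y): 2->2, 7->7, 3->3, 5->5, 6->6, 1->1, 4->4
Step 2: d_i = R_x(i) - R_y(i); compute d_i^2.
  (2-2)^2=0, (4-7)^2=9, (3-3)^2=0, (5-5)^2=0, (6-6)^2=0, (1-1)^2=0, (7-4)^2=9
sum(d^2) = 18.
Step 3: rho = 1 - 6*18 / (7*(7^2 - 1)) = 1 - 108/336 = 0.678571.
Step 4: Under H0, t = rho * sqrt((n-2)/(1-rho^2)) = 2.0657 ~ t(5).
Step 5: Two-sided p-value from the t-distribution with 5 df = 0.093750.
Step 6: alpha = 0.05. fail to reject H0.

rho = 0.6786, p = 0.093750, fail to reject H0 at alpha = 0.05.


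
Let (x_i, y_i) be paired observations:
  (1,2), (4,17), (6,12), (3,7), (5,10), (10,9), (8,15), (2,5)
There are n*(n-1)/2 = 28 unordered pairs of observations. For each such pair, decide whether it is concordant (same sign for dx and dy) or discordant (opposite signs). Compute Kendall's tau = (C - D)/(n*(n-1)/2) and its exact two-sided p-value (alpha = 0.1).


Step 1: Enumerate the 28 unordered pairs (i,j) with i<j and classify each by sign(x_j-x_i) * sign(y_j-y_i).
  (1,2):dx=+3,dy=+15->C; (1,3):dx=+5,dy=+10->C; (1,4):dx=+2,dy=+5->C; (1,5):dx=+4,dy=+8->C
  (1,6):dx=+9,dy=+7->C; (1,7):dx=+7,dy=+13->C; (1,8):dx=+1,dy=+3->C; (2,3):dx=+2,dy=-5->D
  (2,4):dx=-1,dy=-10->C; (2,5):dx=+1,dy=-7->D; (2,6):dx=+6,dy=-8->D; (2,7):dx=+4,dy=-2->D
  (2,8):dx=-2,dy=-12->C; (3,4):dx=-3,dy=-5->C; (3,5):dx=-1,dy=-2->C; (3,6):dx=+4,dy=-3->D
  (3,7):dx=+2,dy=+3->C; (3,8):dx=-4,dy=-7->C; (4,5):dx=+2,dy=+3->C; (4,6):dx=+7,dy=+2->C
  (4,7):dx=+5,dy=+8->C; (4,8):dx=-1,dy=-2->C; (5,6):dx=+5,dy=-1->D; (5,7):dx=+3,dy=+5->C
  (5,8):dx=-3,dy=-5->C; (6,7):dx=-2,dy=+6->D; (6,8):dx=-8,dy=-4->C; (7,8):dx=-6,dy=-10->C
Step 2: C = 21, D = 7, total pairs = 28.
Step 3: tau = (C - D)/(n(n-1)/2) = (21 - 7)/28 = 0.500000.
Step 4: Exact two-sided p-value (enumerate n! = 40320 permutations of y under H0): p = 0.108681.
Step 5: alpha = 0.1. fail to reject H0.

tau_b = 0.5000 (C=21, D=7), p = 0.108681, fail to reject H0.


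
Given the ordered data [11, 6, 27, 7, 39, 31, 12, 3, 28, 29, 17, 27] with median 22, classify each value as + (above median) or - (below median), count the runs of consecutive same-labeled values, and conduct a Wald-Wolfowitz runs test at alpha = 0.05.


Step 1: Compute median = 22; label A = above, B = below.
Labels in order: BBABAABBAABA  (n_A = 6, n_B = 6)
Step 2: Count runs R = 8.
Step 3: Under H0 (random ordering), E[R] = 2*n_A*n_B/(n_A+n_B) + 1 = 2*6*6/12 + 1 = 7.0000.
        Var[R] = 2*n_A*n_B*(2*n_A*n_B - n_A - n_B) / ((n_A+n_B)^2 * (n_A+n_B-1)) = 4320/1584 = 2.7273.
        SD[R] = 1.6514.
Step 4: Continuity-corrected z = (R - 0.5 - E[R]) / SD[R] = (8 - 0.5 - 7.0000) / 1.6514 = 0.3028.
Step 5: Two-sided p-value via normal approximation = 2*(1 - Phi(|z|)) = 0.762069.
Step 6: alpha = 0.05. fail to reject H0.

R = 8, z = 0.3028, p = 0.762069, fail to reject H0.


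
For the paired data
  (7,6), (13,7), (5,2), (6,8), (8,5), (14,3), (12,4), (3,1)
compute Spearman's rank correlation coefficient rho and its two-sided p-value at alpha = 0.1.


Step 1: Rank x and y separately (midranks; no ties here).
rank(x): 7->4, 13->7, 5->2, 6->3, 8->5, 14->8, 12->6, 3->1
rank(y): 6->6, 7->7, 2->2, 8->8, 5->5, 3->3, 4->4, 1->1
Step 2: d_i = R_x(i) - R_y(i); compute d_i^2.
  (4-6)^2=4, (7-7)^2=0, (2-2)^2=0, (3-8)^2=25, (5-5)^2=0, (8-3)^2=25, (6-4)^2=4, (1-1)^2=0
sum(d^2) = 58.
Step 3: rho = 1 - 6*58 / (8*(8^2 - 1)) = 1 - 348/504 = 0.309524.
Step 4: Under H0, t = rho * sqrt((n-2)/(1-rho^2)) = 0.7973 ~ t(6).
Step 5: Two-sided p-value from the t-distribution with 6 df = 0.455645.
Step 6: alpha = 0.1. fail to reject H0.

rho = 0.3095, p = 0.455645, fail to reject H0 at alpha = 0.1.


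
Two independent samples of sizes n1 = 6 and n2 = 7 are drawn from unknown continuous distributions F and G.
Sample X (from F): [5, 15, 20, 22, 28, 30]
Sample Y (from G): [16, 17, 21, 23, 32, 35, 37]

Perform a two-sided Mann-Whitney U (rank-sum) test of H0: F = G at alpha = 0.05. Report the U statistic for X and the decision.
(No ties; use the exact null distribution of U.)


Step 1: Combine and sort all 13 observations; assign midranks.
sorted (value, group): (5,X), (15,X), (16,Y), (17,Y), (20,X), (21,Y), (22,X), (23,Y), (28,X), (30,X), (32,Y), (35,Y), (37,Y)
ranks: 5->1, 15->2, 16->3, 17->4, 20->5, 21->6, 22->7, 23->8, 28->9, 30->10, 32->11, 35->12, 37->13
Step 2: Rank sum for X: R1 = 1 + 2 + 5 + 7 + 9 + 10 = 34.
Step 3: U_X = R1 - n1(n1+1)/2 = 34 - 6*7/2 = 34 - 21 = 13.
       U_Y = n1*n2 - U_X = 42 - 13 = 29.
Step 4: No ties, so the exact null distribution of U (based on enumerating the C(13,6) = 1716 equally likely rank assignments) gives the two-sided p-value.
Step 5: p-value = 0.294872; compare to alpha = 0.05. fail to reject H0.

U_X = 13, p = 0.294872, fail to reject H0 at alpha = 0.05.


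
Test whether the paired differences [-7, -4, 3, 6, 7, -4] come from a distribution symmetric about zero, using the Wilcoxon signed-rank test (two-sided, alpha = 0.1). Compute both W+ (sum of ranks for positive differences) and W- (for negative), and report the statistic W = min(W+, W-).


Step 1: Drop any zero differences (none here) and take |d_i|.
|d| = [7, 4, 3, 6, 7, 4]
Step 2: Midrank |d_i| (ties get averaged ranks).
ranks: |7|->5.5, |4|->2.5, |3|->1, |6|->4, |7|->5.5, |4|->2.5
Step 3: Attach original signs; sum ranks with positive sign and with negative sign.
W+ = 1 + 4 + 5.5 = 10.5
W- = 5.5 + 2.5 + 2.5 = 10.5
(Check: W+ + W- = 21 should equal n(n+1)/2 = 21.)
Step 4: Test statistic W = min(W+, W-) = 10.5.
Step 5: Ties in |d|, so use the tie-corrected normal approximation.
        E[W] = n(n+1)/4 = 6*7/4 = 10.5.
        Tie groups: |d|=4 (t=2), |d|=7 (t=2); sum(t^3 - t) = 12.
        Var[W] = n(n+1)(2n+1)/24 - sum(t^3-t)/48 = 546/24 - 12/48 = 22.5.
        z = (W - E[W]) / sqrt(Var[W]) = (10.5 - 10.5) / 4.7434 = 0.0000.
        Two-sided p = 2*Phi(z) = 1.000000.
Step 6: alpha = 0.1. fail to reject H0.

W+ = 10.5, W- = 10.5, W = min = 10.5, p = 1.000000, fail to reject H0.


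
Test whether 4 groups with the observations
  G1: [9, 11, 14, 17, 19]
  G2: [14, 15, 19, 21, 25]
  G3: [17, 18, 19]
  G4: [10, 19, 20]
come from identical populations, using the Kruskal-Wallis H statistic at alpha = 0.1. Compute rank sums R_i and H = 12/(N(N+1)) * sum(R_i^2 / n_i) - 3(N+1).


Step 1: Combine all N = 16 observations and assign midranks.
sorted (value, group, rank): (9,G1,1), (10,G4,2), (11,G1,3), (14,G1,4.5), (14,G2,4.5), (15,G2,6), (17,G1,7.5), (17,G3,7.5), (18,G3,9), (19,G1,11.5), (19,G2,11.5), (19,G3,11.5), (19,G4,11.5), (20,G4,14), (21,G2,15), (25,G2,16)
Step 2: Sum ranks within each group.
R_1 = 27.5 (n_1 = 5)
R_2 = 53 (n_2 = 5)
R_3 = 28 (n_3 = 3)
R_4 = 27.5 (n_4 = 3)
Step 3: H = 12/(N(N+1)) * sum(R_i^2/n_i) - 3(N+1)
     = 12/(16*17) * (27.5^2/5 + 53^2/5 + 28^2/3 + 27.5^2/3) - 3*17
     = 0.044118 * 1226.47 - 51
     = 3.108824.
Step 4: Ties present; correction factor C = 1 - 72/(16^3 - 16) = 0.982353. Corrected H = 3.108824 / 0.982353 = 3.164671.
Step 5: Under H0, H ~ chi^2(3); p-value = 0.366926.
Step 6: alpha = 0.1. fail to reject H0.

H = 3.1647, df = 3, p = 0.366926, fail to reject H0.


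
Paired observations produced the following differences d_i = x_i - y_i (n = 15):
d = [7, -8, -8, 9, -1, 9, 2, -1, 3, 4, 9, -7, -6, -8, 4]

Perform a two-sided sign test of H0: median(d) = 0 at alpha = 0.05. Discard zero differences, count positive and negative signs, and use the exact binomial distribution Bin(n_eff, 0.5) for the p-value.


Step 1: Discard zero differences. Original n = 15; n_eff = number of nonzero differences = 15.
Nonzero differences (with sign): +7, -8, -8, +9, -1, +9, +2, -1, +3, +4, +9, -7, -6, -8, +4
Step 2: Count signs: positive = 8, negative = 7.
Step 3: Under H0: P(positive) = 0.5, so the number of positives S ~ Bin(15, 0.5).
Step 4: Two-sided exact p-value = sum of Bin(15,0.5) probabilities at or below the observed probability = 1.000000.
Step 5: alpha = 0.05. fail to reject H0.

n_eff = 15, pos = 8, neg = 7, p = 1.000000, fail to reject H0.


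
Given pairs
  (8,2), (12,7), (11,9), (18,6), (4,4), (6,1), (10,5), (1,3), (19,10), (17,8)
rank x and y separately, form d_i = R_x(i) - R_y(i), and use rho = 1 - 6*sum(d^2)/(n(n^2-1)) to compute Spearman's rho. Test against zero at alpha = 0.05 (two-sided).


Step 1: Rank x and y separately (midranks; no ties here).
rank(x): 8->4, 12->7, 11->6, 18->9, 4->2, 6->3, 10->5, 1->1, 19->10, 17->8
rank(y): 2->2, 7->7, 9->9, 6->6, 4->4, 1->1, 5->5, 3->3, 10->10, 8->8
Step 2: d_i = R_x(i) - R_y(i); compute d_i^2.
  (4-2)^2=4, (7-7)^2=0, (6-9)^2=9, (9-6)^2=9, (2-4)^2=4, (3-1)^2=4, (5-5)^2=0, (1-3)^2=4, (10-10)^2=0, (8-8)^2=0
sum(d^2) = 34.
Step 3: rho = 1 - 6*34 / (10*(10^2 - 1)) = 1 - 204/990 = 0.793939.
Step 4: Under H0, t = rho * sqrt((n-2)/(1-rho^2)) = 3.6934 ~ t(8).
Step 5: Two-sided p-value from the t-distribution with 8 df = 0.006100.
Step 6: alpha = 0.05. reject H0.

rho = 0.7939, p = 0.006100, reject H0 at alpha = 0.05.


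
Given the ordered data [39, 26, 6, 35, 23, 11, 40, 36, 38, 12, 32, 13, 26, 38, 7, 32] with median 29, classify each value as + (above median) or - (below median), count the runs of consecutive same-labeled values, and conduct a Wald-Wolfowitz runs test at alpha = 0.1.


Step 1: Compute median = 29; label A = above, B = below.
Labels in order: ABBABBAAABABBABA  (n_A = 8, n_B = 8)
Step 2: Count runs R = 11.
Step 3: Under H0 (random ordering), E[R] = 2*n_A*n_B/(n_A+n_B) + 1 = 2*8*8/16 + 1 = 9.0000.
        Var[R] = 2*n_A*n_B*(2*n_A*n_B - n_A - n_B) / ((n_A+n_B)^2 * (n_A+n_B-1)) = 14336/3840 = 3.7333.
        SD[R] = 1.9322.
Step 4: Continuity-corrected z = (R - 0.5 - E[R]) / SD[R] = (11 - 0.5 - 9.0000) / 1.9322 = 0.7763.
Step 5: Two-sided p-value via normal approximation = 2*(1 - Phi(|z|)) = 0.437558.
Step 6: alpha = 0.1. fail to reject H0.

R = 11, z = 0.7763, p = 0.437558, fail to reject H0.


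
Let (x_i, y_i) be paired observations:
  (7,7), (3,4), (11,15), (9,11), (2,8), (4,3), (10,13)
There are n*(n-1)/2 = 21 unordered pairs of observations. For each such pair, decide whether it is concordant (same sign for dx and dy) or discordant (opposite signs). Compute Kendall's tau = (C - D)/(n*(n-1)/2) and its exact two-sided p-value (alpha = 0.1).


Step 1: Enumerate the 21 unordered pairs (i,j) with i<j and classify each by sign(x_j-x_i) * sign(y_j-y_i).
  (1,2):dx=-4,dy=-3->C; (1,3):dx=+4,dy=+8->C; (1,4):dx=+2,dy=+4->C; (1,5):dx=-5,dy=+1->D
  (1,6):dx=-3,dy=-4->C; (1,7):dx=+3,dy=+6->C; (2,3):dx=+8,dy=+11->C; (2,4):dx=+6,dy=+7->C
  (2,5):dx=-1,dy=+4->D; (2,6):dx=+1,dy=-1->D; (2,7):dx=+7,dy=+9->C; (3,4):dx=-2,dy=-4->C
  (3,5):dx=-9,dy=-7->C; (3,6):dx=-7,dy=-12->C; (3,7):dx=-1,dy=-2->C; (4,5):dx=-7,dy=-3->C
  (4,6):dx=-5,dy=-8->C; (4,7):dx=+1,dy=+2->C; (5,6):dx=+2,dy=-5->D; (5,7):dx=+8,dy=+5->C
  (6,7):dx=+6,dy=+10->C
Step 2: C = 17, D = 4, total pairs = 21.
Step 3: tau = (C - D)/(n(n-1)/2) = (17 - 4)/21 = 0.619048.
Step 4: Exact two-sided p-value (enumerate n! = 5040 permutations of y under H0): p = 0.069048.
Step 5: alpha = 0.1. reject H0.

tau_b = 0.6190 (C=17, D=4), p = 0.069048, reject H0.


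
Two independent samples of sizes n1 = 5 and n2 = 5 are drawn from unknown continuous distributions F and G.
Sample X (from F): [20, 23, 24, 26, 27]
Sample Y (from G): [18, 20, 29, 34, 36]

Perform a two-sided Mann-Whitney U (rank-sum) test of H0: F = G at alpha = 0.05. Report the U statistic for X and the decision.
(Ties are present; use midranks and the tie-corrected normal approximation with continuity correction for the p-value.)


Step 1: Combine and sort all 10 observations; assign midranks.
sorted (value, group): (18,Y), (20,X), (20,Y), (23,X), (24,X), (26,X), (27,X), (29,Y), (34,Y), (36,Y)
ranks: 18->1, 20->2.5, 20->2.5, 23->4, 24->5, 26->6, 27->7, 29->8, 34->9, 36->10
Step 2: Rank sum for X: R1 = 2.5 + 4 + 5 + 6 + 7 = 24.5.
Step 3: U_X = R1 - n1(n1+1)/2 = 24.5 - 5*6/2 = 24.5 - 15 = 9.5.
       U_Y = n1*n2 - U_X = 25 - 9.5 = 15.5.
Step 4: Ties are present, so use the tie-corrected normal approximation (with continuity correction) for the p-value.
Step 5: p-value = 0.600402; compare to alpha = 0.05. fail to reject H0.

U_X = 9.5, p = 0.600402, fail to reject H0 at alpha = 0.05.


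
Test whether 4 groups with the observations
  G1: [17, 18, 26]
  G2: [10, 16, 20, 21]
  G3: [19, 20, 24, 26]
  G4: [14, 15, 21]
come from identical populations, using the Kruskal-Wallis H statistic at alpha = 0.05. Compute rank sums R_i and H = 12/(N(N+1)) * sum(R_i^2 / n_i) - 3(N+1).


Step 1: Combine all N = 14 observations and assign midranks.
sorted (value, group, rank): (10,G2,1), (14,G4,2), (15,G4,3), (16,G2,4), (17,G1,5), (18,G1,6), (19,G3,7), (20,G2,8.5), (20,G3,8.5), (21,G2,10.5), (21,G4,10.5), (24,G3,12), (26,G1,13.5), (26,G3,13.5)
Step 2: Sum ranks within each group.
R_1 = 24.5 (n_1 = 3)
R_2 = 24 (n_2 = 4)
R_3 = 41 (n_3 = 4)
R_4 = 15.5 (n_4 = 3)
Step 3: H = 12/(N(N+1)) * sum(R_i^2/n_i) - 3(N+1)
     = 12/(14*15) * (24.5^2/3 + 24^2/4 + 41^2/4 + 15.5^2/3) - 3*15
     = 0.057143 * 844.417 - 45
     = 3.252381.
Step 4: Ties present; correction factor C = 1 - 18/(14^3 - 14) = 0.993407. Corrected H = 3.252381 / 0.993407 = 3.273968.
Step 5: Under H0, H ~ chi^2(3); p-value = 0.351282.
Step 6: alpha = 0.05. fail to reject H0.

H = 3.2740, df = 3, p = 0.351282, fail to reject H0.


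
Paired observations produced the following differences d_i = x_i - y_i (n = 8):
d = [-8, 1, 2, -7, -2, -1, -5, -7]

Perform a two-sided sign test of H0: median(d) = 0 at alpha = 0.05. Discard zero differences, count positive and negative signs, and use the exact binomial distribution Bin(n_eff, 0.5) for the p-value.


Step 1: Discard zero differences. Original n = 8; n_eff = number of nonzero differences = 8.
Nonzero differences (with sign): -8, +1, +2, -7, -2, -1, -5, -7
Step 2: Count signs: positive = 2, negative = 6.
Step 3: Under H0: P(positive) = 0.5, so the number of positives S ~ Bin(8, 0.5).
Step 4: Two-sided exact p-value = sum of Bin(8,0.5) probabilities at or below the observed probability = 0.289062.
Step 5: alpha = 0.05. fail to reject H0.

n_eff = 8, pos = 2, neg = 6, p = 0.289062, fail to reject H0.


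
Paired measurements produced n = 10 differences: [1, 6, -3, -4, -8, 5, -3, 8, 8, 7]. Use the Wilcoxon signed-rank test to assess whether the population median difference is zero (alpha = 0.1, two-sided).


Step 1: Drop any zero differences (none here) and take |d_i|.
|d| = [1, 6, 3, 4, 8, 5, 3, 8, 8, 7]
Step 2: Midrank |d_i| (ties get averaged ranks).
ranks: |1|->1, |6|->6, |3|->2.5, |4|->4, |8|->9, |5|->5, |3|->2.5, |8|->9, |8|->9, |7|->7
Step 3: Attach original signs; sum ranks with positive sign and with negative sign.
W+ = 1 + 6 + 5 + 9 + 9 + 7 = 37
W- = 2.5 + 4 + 9 + 2.5 = 18
(Check: W+ + W- = 55 should equal n(n+1)/2 = 55.)
Step 4: Test statistic W = min(W+, W-) = 18.
Step 5: Ties in |d|, so use the tie-corrected normal approximation.
        E[W] = n(n+1)/4 = 10*11/4 = 27.5.
        Tie groups: |d|=3 (t=2), |d|=8 (t=3); sum(t^3 - t) = 30.
        Var[W] = n(n+1)(2n+1)/24 - sum(t^3-t)/48 = 2310/24 - 30/48 = 95.625.
        z = (W - E[W]) / sqrt(Var[W]) = (18 - 27.5) / 9.7788 = -0.9715.
        Two-sided p = 2*Phi(z) = 0.331305.
Step 6: alpha = 0.1. fail to reject H0.

W+ = 37, W- = 18, W = min = 18, p = 0.331305, fail to reject H0.


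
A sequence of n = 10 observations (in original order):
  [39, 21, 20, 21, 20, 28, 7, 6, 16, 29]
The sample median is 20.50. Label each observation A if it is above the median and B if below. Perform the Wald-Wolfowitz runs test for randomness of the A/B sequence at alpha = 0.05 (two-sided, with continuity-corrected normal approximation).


Step 1: Compute median = 20.50; label A = above, B = below.
Labels in order: AABABABBBA  (n_A = 5, n_B = 5)
Step 2: Count runs R = 7.
Step 3: Under H0 (random ordering), E[R] = 2*n_A*n_B/(n_A+n_B) + 1 = 2*5*5/10 + 1 = 6.0000.
        Var[R] = 2*n_A*n_B*(2*n_A*n_B - n_A - n_B) / ((n_A+n_B)^2 * (n_A+n_B-1)) = 2000/900 = 2.2222.
        SD[R] = 1.4907.
Step 4: Continuity-corrected z = (R - 0.5 - E[R]) / SD[R] = (7 - 0.5 - 6.0000) / 1.4907 = 0.3354.
Step 5: Two-sided p-value via normal approximation = 2*(1 - Phi(|z|)) = 0.737316.
Step 6: alpha = 0.05. fail to reject H0.

R = 7, z = 0.3354, p = 0.737316, fail to reject H0.
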